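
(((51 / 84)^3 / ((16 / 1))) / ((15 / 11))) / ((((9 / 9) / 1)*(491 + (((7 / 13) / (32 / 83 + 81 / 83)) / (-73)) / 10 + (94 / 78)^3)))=8814817379511 / 423433856830111232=0.00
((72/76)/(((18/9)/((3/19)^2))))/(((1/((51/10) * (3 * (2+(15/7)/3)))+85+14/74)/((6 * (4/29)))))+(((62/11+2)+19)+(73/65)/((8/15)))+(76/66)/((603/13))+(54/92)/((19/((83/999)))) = 105689032572107510155/3673630749818147976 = 28.77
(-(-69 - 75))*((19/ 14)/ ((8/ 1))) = 24.43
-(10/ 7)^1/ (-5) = 2/ 7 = 0.29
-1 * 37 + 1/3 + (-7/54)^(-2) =3358/147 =22.84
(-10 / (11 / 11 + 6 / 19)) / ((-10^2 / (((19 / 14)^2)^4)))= 322687697779 / 368947264000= 0.87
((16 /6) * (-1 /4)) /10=-1 /15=-0.07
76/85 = 0.89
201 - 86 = 115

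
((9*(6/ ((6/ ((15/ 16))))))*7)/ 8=945/ 128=7.38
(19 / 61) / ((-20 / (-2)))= 19 / 610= 0.03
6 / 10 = 3 / 5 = 0.60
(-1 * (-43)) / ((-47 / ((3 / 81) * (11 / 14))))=-473 / 17766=-0.03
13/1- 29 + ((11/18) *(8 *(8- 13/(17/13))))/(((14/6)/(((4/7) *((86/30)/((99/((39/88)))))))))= -600878/37485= -16.03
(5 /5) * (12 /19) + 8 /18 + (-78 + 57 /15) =-62521 /855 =-73.12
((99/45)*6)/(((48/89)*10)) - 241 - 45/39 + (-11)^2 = -617273/5200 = -118.71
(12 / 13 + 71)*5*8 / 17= 2200 / 13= 169.23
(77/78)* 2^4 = 616/39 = 15.79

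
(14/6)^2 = 49/9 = 5.44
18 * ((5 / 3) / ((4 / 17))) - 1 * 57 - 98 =-55 / 2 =-27.50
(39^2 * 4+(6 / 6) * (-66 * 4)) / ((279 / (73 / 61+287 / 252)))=2487565 / 51057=48.72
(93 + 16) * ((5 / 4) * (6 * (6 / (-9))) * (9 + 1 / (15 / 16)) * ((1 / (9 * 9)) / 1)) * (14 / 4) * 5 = -1185.32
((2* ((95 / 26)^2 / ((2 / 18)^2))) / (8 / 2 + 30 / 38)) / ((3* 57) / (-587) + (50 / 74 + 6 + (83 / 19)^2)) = 108901248216525 / 6141732003134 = 17.73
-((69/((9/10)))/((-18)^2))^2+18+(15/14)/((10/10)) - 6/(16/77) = -32603051/3306744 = -9.86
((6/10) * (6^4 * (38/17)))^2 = 21828289536/7225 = 3021216.54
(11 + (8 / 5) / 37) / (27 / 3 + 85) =2043 / 17390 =0.12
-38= -38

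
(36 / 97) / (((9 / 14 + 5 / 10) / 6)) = 189 / 97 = 1.95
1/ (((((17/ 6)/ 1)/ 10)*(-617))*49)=-60/ 513961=-0.00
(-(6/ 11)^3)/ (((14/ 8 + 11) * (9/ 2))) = -64/ 22627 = -0.00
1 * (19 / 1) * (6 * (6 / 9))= 76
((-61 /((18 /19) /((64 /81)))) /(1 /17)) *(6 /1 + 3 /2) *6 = -3152480 /81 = -38919.51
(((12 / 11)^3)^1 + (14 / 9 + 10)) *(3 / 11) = 153976 / 43923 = 3.51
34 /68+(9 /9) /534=134 /267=0.50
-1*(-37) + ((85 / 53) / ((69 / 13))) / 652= 88222573 / 2384364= 37.00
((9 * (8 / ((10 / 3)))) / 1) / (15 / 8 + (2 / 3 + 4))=2592 / 785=3.30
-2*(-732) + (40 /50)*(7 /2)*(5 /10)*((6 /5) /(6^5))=47433607 /32400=1464.00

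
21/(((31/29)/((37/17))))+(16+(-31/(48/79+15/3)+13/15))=189438073/3501915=54.10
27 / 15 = 9 / 5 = 1.80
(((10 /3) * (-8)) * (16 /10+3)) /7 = -368 /21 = -17.52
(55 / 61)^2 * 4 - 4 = -2784 / 3721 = -0.75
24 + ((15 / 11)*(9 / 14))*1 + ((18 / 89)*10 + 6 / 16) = 1495275 / 54824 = 27.27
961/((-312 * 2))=-961/624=-1.54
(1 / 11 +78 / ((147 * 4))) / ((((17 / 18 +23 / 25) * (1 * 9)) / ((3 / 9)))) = 6025 / 1356663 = 0.00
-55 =-55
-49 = -49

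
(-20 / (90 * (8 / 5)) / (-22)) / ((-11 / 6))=-5 / 1452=-0.00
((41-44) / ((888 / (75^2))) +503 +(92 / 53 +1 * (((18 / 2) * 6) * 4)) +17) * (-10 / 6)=-56377375 / 47064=-1197.89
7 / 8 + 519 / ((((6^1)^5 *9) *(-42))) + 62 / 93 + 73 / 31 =118343413 / 30373056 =3.90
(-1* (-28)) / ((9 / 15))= 140 / 3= 46.67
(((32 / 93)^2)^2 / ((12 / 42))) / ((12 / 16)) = 14680064 / 224415603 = 0.07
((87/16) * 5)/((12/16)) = 145/4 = 36.25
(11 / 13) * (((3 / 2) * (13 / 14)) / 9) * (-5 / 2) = -55 / 168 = -0.33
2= 2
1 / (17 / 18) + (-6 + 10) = 86 / 17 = 5.06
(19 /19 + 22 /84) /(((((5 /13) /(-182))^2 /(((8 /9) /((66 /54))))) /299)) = 50691890704 /825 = 61444716.00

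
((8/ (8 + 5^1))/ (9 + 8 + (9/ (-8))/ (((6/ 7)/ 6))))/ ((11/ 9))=576/ 10439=0.06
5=5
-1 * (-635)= 635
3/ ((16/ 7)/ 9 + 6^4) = 189/ 81664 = 0.00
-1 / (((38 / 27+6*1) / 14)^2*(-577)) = 35721 / 5770000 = 0.01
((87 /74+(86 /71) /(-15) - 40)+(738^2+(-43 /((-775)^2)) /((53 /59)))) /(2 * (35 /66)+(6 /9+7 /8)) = 12023335729990845964 /57450800510625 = 209280.56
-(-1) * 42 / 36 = 7 / 6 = 1.17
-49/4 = -12.25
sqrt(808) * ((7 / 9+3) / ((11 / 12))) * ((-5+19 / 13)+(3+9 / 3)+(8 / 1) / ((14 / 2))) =89216 * sqrt(202) / 3003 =422.24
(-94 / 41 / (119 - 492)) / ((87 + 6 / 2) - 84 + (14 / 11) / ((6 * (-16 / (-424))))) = 6204 / 11729731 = 0.00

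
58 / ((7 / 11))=638 / 7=91.14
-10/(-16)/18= 5/144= 0.03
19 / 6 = 3.17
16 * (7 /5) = 112 /5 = 22.40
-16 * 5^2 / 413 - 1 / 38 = -15613 / 15694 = -0.99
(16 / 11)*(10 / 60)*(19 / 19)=8 / 33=0.24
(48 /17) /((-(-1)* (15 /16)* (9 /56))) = 14336 /765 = 18.74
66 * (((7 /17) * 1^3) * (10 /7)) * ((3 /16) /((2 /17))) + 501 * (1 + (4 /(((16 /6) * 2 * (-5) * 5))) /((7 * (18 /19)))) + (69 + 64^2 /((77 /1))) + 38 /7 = 2649693 /3850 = 688.23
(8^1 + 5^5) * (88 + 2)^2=25377300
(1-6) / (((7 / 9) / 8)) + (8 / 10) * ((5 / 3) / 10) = -5386 / 105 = -51.30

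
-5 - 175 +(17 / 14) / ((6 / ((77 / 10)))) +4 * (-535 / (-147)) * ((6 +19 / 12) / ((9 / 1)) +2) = -21759599 / 158760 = -137.06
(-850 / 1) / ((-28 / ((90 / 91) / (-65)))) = -3825 / 8281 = -0.46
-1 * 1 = -1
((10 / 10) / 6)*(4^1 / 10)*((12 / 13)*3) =12 / 65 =0.18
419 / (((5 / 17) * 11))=129.51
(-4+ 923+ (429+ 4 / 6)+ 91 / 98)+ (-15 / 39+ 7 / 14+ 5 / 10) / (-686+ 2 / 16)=449250265 / 332878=1349.59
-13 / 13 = -1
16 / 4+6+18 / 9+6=18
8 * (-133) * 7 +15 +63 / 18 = -14859 / 2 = -7429.50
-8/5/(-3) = 8/15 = 0.53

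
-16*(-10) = 160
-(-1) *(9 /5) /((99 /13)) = 13 /55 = 0.24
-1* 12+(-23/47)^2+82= 155159/2209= 70.24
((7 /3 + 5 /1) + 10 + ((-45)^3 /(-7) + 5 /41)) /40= 2805851 /8610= 325.88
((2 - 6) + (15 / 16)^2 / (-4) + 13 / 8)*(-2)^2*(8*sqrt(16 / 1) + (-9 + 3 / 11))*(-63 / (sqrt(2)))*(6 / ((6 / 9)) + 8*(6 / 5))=15567363*sqrt(2) / 110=200141.60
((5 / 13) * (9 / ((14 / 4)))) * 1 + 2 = 272 / 91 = 2.99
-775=-775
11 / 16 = 0.69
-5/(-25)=1/5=0.20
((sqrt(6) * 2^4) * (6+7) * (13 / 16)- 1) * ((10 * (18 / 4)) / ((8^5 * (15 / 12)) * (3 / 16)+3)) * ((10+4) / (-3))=70 / 2561- 910 * sqrt(6) / 197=-11.29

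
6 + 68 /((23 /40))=2858 /23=124.26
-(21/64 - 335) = 21419/64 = 334.67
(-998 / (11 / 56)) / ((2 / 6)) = -167664 / 11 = -15242.18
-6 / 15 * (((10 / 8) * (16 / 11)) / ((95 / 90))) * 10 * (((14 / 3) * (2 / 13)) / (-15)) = 0.33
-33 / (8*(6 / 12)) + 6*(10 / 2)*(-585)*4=-280833 / 4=-70208.25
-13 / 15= -0.87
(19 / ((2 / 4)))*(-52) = -1976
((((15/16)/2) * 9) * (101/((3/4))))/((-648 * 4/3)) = -505/768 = -0.66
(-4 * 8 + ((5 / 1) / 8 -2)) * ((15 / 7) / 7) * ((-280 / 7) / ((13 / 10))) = 200250 / 637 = 314.36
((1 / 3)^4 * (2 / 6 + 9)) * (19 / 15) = 0.15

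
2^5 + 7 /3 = 34.33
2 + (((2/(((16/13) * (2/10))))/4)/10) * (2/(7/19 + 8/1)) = 10423/5088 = 2.05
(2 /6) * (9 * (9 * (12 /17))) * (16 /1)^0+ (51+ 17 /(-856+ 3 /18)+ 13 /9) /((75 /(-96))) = -943662788 /19641375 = -48.04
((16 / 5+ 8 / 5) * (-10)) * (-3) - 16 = 128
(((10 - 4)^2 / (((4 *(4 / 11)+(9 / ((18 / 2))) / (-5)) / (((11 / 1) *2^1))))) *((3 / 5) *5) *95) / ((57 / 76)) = 5517600 / 23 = 239895.65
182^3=6028568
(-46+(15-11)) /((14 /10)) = -30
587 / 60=9.78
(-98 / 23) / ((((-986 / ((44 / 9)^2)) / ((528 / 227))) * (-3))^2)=-0.00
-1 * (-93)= 93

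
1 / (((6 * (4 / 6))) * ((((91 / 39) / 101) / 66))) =9999 / 14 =714.21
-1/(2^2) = -1/4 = -0.25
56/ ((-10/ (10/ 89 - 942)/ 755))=354424784/ 89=3982300.94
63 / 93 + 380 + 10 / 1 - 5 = 11956 / 31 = 385.68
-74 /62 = -37 /31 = -1.19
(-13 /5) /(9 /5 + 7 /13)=-169 /152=-1.11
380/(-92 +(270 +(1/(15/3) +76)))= 1.49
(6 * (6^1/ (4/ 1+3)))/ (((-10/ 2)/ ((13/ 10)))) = -1.34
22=22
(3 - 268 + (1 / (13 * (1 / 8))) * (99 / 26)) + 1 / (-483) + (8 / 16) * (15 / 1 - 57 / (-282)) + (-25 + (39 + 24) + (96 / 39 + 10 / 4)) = -3254803103 / 15345876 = -212.10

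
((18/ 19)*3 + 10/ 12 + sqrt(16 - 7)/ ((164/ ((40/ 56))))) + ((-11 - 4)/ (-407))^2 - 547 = -5889160224919/ 10839407964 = -543.31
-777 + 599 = -178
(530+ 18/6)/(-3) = -533/3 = -177.67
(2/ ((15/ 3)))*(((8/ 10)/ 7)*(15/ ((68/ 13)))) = 78/ 595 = 0.13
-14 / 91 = -2 / 13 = -0.15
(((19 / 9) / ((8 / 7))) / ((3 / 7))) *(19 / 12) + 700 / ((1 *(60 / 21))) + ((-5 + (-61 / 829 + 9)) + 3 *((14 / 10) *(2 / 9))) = 2757774089 / 10743840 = 256.68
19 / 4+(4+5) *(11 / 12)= 13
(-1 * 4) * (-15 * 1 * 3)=180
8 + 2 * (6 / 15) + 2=54 / 5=10.80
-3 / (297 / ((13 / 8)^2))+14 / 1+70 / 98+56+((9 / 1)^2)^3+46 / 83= 1956611368819 / 3681216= 531512.24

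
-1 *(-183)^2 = -33489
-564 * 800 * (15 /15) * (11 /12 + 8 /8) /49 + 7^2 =-862399 /49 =-17599.98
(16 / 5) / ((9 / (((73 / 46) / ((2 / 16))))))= 4672 / 1035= 4.51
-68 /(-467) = 68 /467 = 0.15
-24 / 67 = -0.36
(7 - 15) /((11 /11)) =-8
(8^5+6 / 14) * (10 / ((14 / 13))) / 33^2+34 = 16723909 / 53361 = 313.41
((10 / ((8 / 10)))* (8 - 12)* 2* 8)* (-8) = 6400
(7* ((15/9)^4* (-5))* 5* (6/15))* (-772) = 416975.31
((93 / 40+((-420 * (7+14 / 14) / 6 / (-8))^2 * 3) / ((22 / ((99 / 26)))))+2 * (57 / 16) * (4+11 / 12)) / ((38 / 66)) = 177200133 / 39520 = 4483.81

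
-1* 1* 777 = -777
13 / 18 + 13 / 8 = 169 / 72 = 2.35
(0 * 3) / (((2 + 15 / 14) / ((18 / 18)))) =0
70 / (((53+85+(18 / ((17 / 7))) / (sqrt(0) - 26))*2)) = 1547 / 6087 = 0.25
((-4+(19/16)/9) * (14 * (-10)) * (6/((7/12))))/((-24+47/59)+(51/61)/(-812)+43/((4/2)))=-3267.97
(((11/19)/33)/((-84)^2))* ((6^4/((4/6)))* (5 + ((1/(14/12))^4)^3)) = 0.02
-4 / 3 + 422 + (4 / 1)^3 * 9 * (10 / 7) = 26114 / 21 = 1243.52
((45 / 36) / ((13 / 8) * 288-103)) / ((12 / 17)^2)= 289 / 42048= 0.01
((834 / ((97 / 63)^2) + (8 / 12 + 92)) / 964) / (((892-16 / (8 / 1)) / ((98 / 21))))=0.00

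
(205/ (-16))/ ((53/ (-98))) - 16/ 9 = 83621/ 3816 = 21.91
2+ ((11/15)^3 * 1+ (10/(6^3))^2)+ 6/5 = 5243717/1458000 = 3.60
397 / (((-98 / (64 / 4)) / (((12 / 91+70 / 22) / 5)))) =-10534792 / 245245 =-42.96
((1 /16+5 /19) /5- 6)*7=-63147 /1520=-41.54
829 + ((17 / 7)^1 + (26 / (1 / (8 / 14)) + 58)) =6330 / 7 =904.29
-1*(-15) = 15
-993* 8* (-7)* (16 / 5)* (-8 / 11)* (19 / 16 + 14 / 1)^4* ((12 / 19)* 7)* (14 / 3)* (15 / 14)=-508969405798371 / 3344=-152203769676.55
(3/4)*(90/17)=135/34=3.97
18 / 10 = 9 / 5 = 1.80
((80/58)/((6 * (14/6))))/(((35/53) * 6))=106/4263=0.02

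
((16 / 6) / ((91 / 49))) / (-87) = -56 / 3393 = -0.02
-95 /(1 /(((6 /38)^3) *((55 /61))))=-7425 /22021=-0.34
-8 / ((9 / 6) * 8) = -2 / 3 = -0.67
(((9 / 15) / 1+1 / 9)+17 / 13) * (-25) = -5905 / 117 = -50.47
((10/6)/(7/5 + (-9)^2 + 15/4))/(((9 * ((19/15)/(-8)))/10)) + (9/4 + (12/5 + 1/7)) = 4.66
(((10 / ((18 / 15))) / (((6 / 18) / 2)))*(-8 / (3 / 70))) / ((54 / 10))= -140000 / 81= -1728.40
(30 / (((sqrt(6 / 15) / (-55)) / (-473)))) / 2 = 390225 * sqrt(10) / 2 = 616999.90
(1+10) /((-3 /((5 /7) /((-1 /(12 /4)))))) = 55 /7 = 7.86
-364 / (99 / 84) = -10192 / 33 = -308.85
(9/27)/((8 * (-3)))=-1/72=-0.01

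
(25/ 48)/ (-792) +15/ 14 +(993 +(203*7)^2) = 537608795153/ 266112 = 2020235.07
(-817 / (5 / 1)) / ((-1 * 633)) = 817 / 3165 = 0.26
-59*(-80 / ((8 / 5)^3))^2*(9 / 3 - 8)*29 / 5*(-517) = -345541796875 / 1024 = -337443161.01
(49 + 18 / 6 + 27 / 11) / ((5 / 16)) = 9584 / 55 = 174.25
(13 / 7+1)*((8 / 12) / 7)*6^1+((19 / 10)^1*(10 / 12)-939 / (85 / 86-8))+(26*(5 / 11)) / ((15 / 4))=60794603 / 433356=140.29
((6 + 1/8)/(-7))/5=-7/40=-0.18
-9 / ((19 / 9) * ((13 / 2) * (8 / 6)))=-0.49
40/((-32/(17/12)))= -85/48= -1.77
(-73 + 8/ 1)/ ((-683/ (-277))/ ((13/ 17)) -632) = 234065/ 2264221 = 0.10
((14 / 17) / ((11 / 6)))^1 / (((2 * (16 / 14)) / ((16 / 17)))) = 588 / 3179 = 0.18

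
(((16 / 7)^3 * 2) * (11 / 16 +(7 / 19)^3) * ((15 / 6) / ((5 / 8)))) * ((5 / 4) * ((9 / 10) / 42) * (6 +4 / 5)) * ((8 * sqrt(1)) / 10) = 4226853888 / 411711475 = 10.27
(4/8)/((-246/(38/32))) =-0.00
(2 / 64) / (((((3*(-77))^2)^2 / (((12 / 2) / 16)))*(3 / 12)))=1 / 60744454848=0.00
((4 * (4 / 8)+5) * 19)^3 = 2352637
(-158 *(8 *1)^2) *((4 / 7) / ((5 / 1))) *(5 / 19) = -40448 / 133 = -304.12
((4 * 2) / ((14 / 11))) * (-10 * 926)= -58205.71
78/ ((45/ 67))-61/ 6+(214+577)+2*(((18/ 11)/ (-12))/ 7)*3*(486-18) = 1945633/ 2310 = 842.27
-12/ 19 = -0.63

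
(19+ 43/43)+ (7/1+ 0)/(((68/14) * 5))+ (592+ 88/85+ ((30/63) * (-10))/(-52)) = 613.42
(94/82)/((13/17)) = 799/533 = 1.50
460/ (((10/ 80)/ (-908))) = -3341440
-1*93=-93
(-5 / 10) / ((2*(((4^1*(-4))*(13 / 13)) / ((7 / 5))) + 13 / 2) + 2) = 7 / 201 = 0.03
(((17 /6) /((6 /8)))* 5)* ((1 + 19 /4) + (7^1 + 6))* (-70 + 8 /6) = -218875 /9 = -24319.44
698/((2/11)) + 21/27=3839.78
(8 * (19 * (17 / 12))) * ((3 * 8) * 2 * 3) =31008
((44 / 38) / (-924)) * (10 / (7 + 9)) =-0.00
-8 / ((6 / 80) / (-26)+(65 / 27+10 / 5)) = -224640 / 123679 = -1.82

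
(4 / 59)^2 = 16 / 3481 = 0.00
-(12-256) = 244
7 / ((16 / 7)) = 49 / 16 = 3.06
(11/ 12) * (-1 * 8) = -22/ 3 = -7.33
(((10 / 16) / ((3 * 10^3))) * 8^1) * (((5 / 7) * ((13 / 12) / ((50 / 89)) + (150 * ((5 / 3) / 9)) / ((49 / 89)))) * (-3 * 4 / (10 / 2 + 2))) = -4620079 / 43218000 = -0.11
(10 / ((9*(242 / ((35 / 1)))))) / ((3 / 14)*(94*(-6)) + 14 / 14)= -1225 / 913671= -0.00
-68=-68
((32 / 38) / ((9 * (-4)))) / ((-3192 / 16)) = 8 / 68229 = 0.00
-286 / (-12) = 143 / 6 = 23.83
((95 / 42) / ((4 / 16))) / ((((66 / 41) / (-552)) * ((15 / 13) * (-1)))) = 1863368 / 693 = 2688.84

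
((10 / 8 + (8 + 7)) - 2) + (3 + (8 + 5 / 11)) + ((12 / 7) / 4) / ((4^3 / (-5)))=126507 / 4928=25.67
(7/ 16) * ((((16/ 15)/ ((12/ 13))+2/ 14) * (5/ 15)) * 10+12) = 1543/ 216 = 7.14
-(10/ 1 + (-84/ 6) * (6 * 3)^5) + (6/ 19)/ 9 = 1507874696/ 57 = 26453942.04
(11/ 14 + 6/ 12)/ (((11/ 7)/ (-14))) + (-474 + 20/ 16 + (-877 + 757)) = -26585/ 44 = -604.20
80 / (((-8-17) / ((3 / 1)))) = -48 / 5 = -9.60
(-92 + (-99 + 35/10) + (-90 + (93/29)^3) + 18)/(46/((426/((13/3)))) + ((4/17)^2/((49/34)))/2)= -5881333277799/12647696398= -465.01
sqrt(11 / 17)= sqrt(187) / 17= 0.80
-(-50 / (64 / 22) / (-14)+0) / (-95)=55 / 4256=0.01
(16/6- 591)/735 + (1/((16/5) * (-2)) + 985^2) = 13691801699/14112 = 970224.04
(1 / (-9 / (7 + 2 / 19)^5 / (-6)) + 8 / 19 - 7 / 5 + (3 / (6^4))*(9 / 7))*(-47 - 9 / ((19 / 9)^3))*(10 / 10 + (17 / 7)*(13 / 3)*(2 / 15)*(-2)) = 4699404109281698295301 / 4493850780648600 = 1045741.02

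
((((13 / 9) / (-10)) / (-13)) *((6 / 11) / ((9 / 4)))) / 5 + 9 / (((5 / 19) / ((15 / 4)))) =3809041 / 29700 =128.25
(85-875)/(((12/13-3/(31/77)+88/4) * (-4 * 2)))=31837/4988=6.38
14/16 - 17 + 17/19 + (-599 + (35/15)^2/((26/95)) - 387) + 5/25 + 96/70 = -121969069/124488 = -979.77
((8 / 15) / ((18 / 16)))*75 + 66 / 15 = 1798 / 45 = 39.96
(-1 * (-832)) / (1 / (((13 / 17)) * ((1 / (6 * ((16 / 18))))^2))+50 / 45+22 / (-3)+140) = 8112 / 1667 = 4.87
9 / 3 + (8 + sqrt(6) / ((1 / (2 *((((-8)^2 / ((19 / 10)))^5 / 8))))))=11 + 26843545600000 *sqrt(6) / 2476099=26555083.96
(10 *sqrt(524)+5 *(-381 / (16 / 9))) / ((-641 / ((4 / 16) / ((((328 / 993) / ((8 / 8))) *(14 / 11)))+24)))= 32.33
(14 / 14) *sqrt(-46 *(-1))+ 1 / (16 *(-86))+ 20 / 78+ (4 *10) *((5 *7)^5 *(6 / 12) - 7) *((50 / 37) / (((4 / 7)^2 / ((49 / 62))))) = sqrt(46)+ 211478065329434987 / 61552608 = 3435728763.06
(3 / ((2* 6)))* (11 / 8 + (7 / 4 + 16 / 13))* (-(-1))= 453 / 416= 1.09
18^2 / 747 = 36 / 83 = 0.43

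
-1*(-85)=85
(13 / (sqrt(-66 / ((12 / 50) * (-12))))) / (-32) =-13 * sqrt(33) / 880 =-0.08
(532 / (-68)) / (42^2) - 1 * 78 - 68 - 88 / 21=-643435 / 4284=-150.19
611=611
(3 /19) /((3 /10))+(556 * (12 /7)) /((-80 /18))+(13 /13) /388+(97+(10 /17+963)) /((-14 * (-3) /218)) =23208255361 /4386340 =5291.03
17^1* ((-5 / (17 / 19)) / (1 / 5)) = -475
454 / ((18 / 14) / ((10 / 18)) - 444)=-15890 / 15459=-1.03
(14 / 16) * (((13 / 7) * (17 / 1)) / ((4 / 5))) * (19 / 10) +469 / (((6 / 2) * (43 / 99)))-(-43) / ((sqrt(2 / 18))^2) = 2236109 / 2752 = 812.54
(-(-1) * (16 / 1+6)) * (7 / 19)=154 / 19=8.11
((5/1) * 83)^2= 172225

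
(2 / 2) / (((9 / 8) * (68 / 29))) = 58 / 153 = 0.38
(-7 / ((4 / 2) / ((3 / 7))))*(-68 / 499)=102 / 499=0.20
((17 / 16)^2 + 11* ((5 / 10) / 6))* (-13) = -20423 / 768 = -26.59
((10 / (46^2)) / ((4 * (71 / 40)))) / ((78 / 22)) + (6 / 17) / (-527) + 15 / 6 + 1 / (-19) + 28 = 15183246694885 / 498679782042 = 30.45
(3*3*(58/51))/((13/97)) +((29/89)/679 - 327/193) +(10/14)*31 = 249559891629/2577563443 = 96.82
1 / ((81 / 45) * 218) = 5 / 1962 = 0.00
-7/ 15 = -0.47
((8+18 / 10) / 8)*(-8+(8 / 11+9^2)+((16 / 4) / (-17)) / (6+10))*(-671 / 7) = -23543499 / 2720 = -8655.70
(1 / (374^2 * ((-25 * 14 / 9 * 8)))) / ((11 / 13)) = -117 / 4308180800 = -0.00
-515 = -515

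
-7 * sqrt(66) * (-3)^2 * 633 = -39879 * sqrt(66) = -323978.53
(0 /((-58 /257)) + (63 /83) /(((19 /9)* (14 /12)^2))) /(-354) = -486 /651301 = -0.00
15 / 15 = 1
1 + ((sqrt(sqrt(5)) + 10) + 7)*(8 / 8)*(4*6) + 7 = 24*5^(1 / 4) + 416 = 451.89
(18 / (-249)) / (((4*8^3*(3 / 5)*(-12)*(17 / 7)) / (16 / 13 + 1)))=1015 / 225398784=0.00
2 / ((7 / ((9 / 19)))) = 18 / 133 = 0.14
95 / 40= 19 / 8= 2.38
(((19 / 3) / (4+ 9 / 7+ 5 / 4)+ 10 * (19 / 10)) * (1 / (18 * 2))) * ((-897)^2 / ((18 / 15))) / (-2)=-4900515815 / 26352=-185963.71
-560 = -560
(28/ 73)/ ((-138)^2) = 7/ 347553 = 0.00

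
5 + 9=14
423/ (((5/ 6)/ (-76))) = -192888/ 5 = -38577.60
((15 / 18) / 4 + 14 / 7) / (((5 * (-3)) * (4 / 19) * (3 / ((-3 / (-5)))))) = -1007 / 7200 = -0.14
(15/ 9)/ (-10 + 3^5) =5/ 699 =0.01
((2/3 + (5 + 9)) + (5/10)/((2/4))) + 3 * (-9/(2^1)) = 13/6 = 2.17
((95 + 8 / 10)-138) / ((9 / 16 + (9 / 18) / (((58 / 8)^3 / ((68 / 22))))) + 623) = -905709904 / 13383184955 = -0.07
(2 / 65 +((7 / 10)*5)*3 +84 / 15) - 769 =-752.87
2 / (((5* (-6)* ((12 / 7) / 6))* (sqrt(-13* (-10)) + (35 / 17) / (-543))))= -198826509* sqrt(130) / 110774757050 - 150773 / 22154951410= -0.02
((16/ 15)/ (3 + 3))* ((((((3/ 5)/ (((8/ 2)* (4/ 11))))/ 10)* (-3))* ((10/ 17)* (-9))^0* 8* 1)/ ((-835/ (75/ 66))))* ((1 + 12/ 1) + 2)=0.00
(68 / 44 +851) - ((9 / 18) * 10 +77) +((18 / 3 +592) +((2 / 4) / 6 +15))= 182639 / 132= 1383.63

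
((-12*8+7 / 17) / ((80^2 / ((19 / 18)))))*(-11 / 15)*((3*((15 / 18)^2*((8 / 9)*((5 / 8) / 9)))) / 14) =339625 / 3197988864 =0.00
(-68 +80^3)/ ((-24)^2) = 42661/ 48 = 888.77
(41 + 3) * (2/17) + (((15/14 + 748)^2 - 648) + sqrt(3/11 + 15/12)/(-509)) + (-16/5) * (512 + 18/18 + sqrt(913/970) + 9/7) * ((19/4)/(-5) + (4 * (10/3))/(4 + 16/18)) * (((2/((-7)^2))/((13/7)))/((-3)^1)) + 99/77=560487.93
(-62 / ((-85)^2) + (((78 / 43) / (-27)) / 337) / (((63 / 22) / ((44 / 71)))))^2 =1321352917418853539236 / 17764591734100895938655625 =0.00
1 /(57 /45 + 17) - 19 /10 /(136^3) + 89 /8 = 38527350357 /3446174720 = 11.18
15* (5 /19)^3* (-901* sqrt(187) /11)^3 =-23314417344375* sqrt(187) /829939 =-384148548.43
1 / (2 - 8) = -1 / 6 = -0.17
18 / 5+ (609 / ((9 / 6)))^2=824198 / 5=164839.60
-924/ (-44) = 21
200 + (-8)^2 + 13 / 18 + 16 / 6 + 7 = 274.39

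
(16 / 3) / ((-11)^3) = -16 / 3993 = -0.00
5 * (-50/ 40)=-25/ 4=-6.25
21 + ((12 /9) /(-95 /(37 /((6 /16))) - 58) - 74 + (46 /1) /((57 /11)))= -43916791 /994821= -44.15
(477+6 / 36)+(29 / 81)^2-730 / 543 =1130421383 / 2375082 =475.95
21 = 21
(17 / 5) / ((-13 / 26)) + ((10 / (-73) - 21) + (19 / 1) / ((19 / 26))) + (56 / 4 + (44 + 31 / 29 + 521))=578.13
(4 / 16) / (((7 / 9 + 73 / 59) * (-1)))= -531 / 4280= -0.12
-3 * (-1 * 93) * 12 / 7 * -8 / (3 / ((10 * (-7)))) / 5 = 17856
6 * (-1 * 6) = -36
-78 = -78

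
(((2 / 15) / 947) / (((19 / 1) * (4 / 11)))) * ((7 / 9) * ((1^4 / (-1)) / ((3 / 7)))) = -539 / 14574330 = -0.00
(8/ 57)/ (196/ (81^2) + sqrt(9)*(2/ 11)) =96228/ 394459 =0.24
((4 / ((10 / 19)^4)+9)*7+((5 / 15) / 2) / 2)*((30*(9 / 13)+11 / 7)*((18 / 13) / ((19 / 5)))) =515183493 / 147875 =3483.91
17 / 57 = 0.30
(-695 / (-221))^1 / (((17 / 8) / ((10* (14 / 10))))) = 77840 / 3757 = 20.72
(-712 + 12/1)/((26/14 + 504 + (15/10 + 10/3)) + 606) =-29400/46901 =-0.63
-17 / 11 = -1.55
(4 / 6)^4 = 16 / 81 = 0.20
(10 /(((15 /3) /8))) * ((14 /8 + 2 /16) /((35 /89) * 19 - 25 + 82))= 1335 /2869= 0.47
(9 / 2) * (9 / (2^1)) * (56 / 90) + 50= 313 / 5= 62.60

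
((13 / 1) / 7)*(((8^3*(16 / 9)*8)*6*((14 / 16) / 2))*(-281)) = -29925376 / 3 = -9975125.33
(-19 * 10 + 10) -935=-1115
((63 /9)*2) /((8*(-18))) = -7 /72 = -0.10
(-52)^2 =2704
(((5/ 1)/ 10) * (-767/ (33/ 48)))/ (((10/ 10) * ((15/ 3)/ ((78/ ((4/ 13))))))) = -1555476/ 55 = -28281.38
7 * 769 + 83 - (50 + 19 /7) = 37893 /7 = 5413.29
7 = 7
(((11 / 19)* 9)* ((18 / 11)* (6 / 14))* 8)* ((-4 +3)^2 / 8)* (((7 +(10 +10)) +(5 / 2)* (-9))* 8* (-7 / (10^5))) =-2187 / 237500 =-0.01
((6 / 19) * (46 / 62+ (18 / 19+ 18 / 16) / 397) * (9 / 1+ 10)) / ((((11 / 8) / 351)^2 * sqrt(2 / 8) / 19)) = 16530739591392 / 1489147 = 11100811.13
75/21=25/7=3.57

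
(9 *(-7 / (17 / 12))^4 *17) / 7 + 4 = 64031684 / 4913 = 13033.11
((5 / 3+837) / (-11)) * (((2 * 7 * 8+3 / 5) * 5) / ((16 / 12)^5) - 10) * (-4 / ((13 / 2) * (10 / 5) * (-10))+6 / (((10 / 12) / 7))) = -11862173249 / 24960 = -475247.33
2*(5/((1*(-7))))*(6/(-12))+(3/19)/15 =482/665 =0.72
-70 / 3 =-23.33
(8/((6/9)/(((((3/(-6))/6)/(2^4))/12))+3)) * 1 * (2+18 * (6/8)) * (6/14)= -124/3577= -0.03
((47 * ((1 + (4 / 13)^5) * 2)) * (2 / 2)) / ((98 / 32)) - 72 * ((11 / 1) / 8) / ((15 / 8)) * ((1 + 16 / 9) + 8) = -538.29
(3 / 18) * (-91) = -91 / 6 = -15.17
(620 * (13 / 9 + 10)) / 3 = 63860 / 27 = 2365.19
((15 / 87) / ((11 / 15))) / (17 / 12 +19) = 0.01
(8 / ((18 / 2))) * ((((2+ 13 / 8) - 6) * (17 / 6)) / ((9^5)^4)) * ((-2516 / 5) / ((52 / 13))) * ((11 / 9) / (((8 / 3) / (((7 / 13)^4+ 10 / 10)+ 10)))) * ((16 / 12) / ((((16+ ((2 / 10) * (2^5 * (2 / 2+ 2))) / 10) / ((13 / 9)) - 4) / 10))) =1473930872425 / 2955397924085040038221634862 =0.00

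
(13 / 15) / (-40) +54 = 32387 / 600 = 53.98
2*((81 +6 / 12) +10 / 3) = 509 / 3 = 169.67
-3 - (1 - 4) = 0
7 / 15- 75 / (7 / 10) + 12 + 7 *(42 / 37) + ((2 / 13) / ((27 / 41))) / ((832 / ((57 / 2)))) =-10932247451 / 126060480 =-86.72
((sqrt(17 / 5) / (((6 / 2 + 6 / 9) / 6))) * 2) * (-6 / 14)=-108 * sqrt(85) / 385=-2.59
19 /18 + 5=109 /18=6.06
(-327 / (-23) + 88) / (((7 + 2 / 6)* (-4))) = -7053 / 2024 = -3.48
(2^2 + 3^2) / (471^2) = 13 / 221841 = 0.00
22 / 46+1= 34 / 23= 1.48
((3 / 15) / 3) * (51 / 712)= 17 / 3560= 0.00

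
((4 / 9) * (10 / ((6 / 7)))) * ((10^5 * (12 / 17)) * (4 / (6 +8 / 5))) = 560000000 / 2907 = 192638.46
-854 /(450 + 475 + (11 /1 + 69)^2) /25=-854 /183125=-0.00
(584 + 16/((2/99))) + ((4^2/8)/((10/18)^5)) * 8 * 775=29460304/125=235682.43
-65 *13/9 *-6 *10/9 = 16900/27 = 625.93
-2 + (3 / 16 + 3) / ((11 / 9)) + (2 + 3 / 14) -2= 0.82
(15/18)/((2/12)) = 5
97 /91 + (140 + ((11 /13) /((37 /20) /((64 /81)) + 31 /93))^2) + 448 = 73527176285665 /124798740703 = 589.17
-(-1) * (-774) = -774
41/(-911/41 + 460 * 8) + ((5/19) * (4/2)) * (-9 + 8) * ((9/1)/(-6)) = 2281474/2849411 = 0.80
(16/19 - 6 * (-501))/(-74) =-28565/703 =-40.63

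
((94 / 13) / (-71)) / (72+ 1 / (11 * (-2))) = -2068 / 1461109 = -0.00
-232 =-232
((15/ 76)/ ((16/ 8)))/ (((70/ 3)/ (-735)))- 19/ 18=-11393/ 2736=-4.16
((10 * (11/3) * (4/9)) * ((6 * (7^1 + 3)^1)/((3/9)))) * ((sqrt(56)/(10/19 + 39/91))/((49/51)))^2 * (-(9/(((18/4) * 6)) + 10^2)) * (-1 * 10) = 3158247488000/16129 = 195811735.88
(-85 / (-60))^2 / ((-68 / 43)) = -731 / 576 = -1.27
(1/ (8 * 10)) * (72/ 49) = 9/ 490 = 0.02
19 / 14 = 1.36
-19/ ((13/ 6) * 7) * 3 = -342/ 91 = -3.76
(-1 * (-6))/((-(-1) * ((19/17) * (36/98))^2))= 693889/19494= 35.60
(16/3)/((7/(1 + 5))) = 32/7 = 4.57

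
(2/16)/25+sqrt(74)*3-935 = -186999/200+3*sqrt(74) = -909.19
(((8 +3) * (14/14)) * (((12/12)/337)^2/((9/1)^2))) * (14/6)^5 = 184877/2235378627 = 0.00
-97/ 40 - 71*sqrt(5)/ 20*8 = -142*sqrt(5)/ 5 - 97/ 40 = -65.93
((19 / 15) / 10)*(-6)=-19 / 25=-0.76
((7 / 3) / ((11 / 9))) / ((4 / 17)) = 357 / 44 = 8.11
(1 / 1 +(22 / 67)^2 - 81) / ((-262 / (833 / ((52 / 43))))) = 3211495721 / 15289534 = 210.05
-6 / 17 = -0.35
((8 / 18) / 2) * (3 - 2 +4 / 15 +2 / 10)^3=0.70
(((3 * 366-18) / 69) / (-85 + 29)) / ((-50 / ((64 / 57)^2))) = 2048 / 290605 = 0.01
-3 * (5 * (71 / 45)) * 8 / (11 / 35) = -19880 / 33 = -602.42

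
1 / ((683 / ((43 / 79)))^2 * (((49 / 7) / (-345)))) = -637905 / 20379504943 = -0.00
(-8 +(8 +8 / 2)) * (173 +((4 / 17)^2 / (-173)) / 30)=518968828 / 749955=692.00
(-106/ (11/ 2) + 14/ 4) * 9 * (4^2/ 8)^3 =-12492/ 11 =-1135.64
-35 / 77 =-5 / 11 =-0.45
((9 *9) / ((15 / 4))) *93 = 10044 / 5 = 2008.80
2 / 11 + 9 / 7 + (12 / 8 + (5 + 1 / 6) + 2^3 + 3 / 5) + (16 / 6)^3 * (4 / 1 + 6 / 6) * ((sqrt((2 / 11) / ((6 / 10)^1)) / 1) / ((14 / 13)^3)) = 19328 / 1155 + 703040 * sqrt(330) / 305613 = 58.52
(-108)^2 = 11664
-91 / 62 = -1.47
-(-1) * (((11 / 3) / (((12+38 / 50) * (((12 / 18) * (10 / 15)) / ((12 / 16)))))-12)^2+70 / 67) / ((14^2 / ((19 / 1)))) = 36627500857 / 2827267072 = 12.96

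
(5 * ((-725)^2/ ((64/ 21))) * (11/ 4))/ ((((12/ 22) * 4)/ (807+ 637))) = 803593896875/ 512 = 1569519329.83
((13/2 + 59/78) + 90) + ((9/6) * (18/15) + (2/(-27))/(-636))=55282457/558090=99.06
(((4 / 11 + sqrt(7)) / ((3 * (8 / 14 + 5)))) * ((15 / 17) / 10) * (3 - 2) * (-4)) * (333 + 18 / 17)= -26502 * sqrt(7) / 3757 - 106008 / 41327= -21.23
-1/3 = -0.33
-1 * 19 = -19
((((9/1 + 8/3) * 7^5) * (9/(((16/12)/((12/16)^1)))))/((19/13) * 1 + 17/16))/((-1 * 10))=-1966419/50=-39328.38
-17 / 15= -1.13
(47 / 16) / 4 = 47 / 64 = 0.73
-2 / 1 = -2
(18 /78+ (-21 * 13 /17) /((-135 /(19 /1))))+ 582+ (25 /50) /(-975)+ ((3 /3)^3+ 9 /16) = 466263677 /795600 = 586.05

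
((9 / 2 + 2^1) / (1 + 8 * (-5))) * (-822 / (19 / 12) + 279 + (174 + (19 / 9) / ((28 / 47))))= 10.44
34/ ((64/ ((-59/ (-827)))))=1003/ 26464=0.04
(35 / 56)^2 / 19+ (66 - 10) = 68121 / 1216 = 56.02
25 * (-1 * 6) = -150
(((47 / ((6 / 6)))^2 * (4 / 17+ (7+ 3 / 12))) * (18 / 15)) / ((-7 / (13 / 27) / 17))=-14616953 / 630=-23201.51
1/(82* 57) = 1/4674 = 0.00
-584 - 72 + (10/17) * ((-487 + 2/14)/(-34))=-1310048/2023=-647.58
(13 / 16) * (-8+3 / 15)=-507 / 80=-6.34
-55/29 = -1.90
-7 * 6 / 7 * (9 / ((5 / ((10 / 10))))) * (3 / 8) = -81 / 20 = -4.05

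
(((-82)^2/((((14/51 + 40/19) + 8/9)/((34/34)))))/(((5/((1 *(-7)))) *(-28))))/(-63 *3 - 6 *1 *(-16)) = -1628889/1472810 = -1.11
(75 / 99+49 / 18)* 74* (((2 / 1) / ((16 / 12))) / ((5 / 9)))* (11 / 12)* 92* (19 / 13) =856957 / 10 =85695.70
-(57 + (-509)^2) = -259138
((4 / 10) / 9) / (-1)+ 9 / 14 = 0.60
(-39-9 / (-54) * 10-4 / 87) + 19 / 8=-8121 / 232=-35.00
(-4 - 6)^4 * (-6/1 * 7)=-420000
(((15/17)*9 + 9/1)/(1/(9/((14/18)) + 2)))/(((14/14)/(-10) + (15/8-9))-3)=-1094400/48671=-22.49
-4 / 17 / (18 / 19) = -0.25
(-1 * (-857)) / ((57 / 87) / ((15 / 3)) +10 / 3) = 372795 / 1507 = 247.38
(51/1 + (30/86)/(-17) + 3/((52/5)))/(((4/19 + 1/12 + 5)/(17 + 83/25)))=56429365932/286753025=196.79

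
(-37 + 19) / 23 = -18 / 23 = -0.78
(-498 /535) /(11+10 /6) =-747 /10165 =-0.07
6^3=216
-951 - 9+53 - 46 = -953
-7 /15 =-0.47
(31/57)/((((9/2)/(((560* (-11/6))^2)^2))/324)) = 22317962670080000/513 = 43504800526471.73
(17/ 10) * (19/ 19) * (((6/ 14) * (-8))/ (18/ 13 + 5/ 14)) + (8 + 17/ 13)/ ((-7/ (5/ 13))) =-7233557/ 1875055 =-3.86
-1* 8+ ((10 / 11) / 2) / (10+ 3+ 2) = -263 / 33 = -7.97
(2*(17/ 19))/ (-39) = -34/ 741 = -0.05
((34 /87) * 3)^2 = 1156 /841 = 1.37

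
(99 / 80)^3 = 970299 / 512000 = 1.90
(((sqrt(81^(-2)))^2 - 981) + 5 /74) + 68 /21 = -3322789501 /3398598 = -977.69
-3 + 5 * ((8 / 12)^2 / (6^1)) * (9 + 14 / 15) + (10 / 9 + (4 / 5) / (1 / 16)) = 5909 / 405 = 14.59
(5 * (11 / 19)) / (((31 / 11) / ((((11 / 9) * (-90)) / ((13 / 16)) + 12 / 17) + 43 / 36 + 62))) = -344081045 / 4686084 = -73.43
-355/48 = -7.40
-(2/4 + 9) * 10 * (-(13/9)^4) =2713295/6561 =413.55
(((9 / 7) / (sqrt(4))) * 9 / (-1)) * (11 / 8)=-891 / 112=-7.96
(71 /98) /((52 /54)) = 1917 /2548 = 0.75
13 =13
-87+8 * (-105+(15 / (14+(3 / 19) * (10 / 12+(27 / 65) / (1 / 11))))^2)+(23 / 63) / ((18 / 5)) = -22258161551489 / 24226847442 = -918.74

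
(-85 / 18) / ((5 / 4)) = -34 / 9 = -3.78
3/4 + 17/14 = 55/28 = 1.96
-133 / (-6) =133 / 6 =22.17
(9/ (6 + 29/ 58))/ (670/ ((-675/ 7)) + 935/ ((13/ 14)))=1215/ 877478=0.00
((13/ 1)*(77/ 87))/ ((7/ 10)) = 1430/ 87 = 16.44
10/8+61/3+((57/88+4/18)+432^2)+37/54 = 443473601/2376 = 186647.14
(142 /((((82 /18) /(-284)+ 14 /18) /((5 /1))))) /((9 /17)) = 3427880 /1947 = 1760.60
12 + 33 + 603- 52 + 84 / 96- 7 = 4719 / 8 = 589.88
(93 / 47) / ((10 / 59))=5487 / 470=11.67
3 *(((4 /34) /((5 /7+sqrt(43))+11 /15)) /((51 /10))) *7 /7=-319200 /130330619+220500 *sqrt(43) /130330619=0.01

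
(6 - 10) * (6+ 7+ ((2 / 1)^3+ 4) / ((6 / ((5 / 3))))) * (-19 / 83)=3724 / 249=14.96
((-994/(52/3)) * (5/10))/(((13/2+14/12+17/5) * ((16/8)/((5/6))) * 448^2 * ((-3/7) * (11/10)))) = 8875/777846784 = 0.00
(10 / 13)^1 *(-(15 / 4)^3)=-40.56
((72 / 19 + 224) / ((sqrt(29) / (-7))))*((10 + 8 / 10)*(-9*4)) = 58895424*sqrt(29) / 2755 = 115122.17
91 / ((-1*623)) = -13 / 89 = -0.15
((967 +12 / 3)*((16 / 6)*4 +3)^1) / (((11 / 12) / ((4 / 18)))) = 318488 / 99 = 3217.05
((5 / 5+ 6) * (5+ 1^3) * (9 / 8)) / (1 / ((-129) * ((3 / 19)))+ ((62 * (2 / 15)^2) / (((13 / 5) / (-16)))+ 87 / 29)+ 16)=4754295 / 1224344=3.88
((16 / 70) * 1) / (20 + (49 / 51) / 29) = 11832 / 1037015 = 0.01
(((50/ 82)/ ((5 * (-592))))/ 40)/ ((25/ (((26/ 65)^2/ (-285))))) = 1/ 8646900000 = 0.00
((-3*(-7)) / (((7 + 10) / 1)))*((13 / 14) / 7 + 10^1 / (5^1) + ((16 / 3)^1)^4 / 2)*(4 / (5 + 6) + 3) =119443141 / 70686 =1689.77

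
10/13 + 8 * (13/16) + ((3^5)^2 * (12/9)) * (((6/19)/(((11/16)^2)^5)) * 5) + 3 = 67522196173441825833/12813087752894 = 5269783.32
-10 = -10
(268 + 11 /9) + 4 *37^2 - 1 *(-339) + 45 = 55163 /9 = 6129.22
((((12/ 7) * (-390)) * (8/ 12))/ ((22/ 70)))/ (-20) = 780/ 11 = 70.91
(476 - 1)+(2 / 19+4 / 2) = 9065 / 19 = 477.11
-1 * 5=-5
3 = 3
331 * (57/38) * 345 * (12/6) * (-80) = -27406800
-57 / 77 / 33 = -19 / 847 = -0.02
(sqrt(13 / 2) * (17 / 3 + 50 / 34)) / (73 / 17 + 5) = 91 * sqrt(26) / 237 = 1.96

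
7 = 7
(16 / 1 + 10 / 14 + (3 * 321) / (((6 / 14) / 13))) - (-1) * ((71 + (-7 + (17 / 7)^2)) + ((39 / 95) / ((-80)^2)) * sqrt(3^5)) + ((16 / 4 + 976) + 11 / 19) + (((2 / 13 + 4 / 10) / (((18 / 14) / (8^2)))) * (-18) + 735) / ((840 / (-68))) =351 * sqrt(3) / 608000 + 18311151247 / 605150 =30258.86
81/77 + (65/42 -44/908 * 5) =247217/104874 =2.36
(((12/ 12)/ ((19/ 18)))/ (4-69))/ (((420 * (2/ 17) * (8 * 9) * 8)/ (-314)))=2669/ 16598400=0.00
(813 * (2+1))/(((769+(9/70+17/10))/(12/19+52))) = 28455000/170867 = 166.53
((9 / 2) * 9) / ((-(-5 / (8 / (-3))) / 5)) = -108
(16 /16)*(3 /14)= 0.21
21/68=0.31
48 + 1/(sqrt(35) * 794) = sqrt(35)/27790 + 48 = 48.00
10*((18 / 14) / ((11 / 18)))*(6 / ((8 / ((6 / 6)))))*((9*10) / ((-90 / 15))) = -18225 / 77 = -236.69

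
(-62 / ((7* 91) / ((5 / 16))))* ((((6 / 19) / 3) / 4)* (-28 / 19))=155 / 131404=0.00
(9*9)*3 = 243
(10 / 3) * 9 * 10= 300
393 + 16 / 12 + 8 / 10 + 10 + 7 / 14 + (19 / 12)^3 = 409.60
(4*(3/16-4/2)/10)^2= 841/1600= 0.53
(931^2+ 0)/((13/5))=333369.62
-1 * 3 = -3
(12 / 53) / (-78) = -2 / 689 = -0.00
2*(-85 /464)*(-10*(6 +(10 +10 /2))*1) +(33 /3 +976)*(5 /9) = 217595 /348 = 625.27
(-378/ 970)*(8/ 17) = -1512/ 8245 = -0.18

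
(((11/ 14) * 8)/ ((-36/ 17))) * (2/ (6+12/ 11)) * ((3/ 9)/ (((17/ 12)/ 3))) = -484/ 819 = -0.59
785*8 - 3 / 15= 31399 / 5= 6279.80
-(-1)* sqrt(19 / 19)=1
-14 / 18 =-7 / 9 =-0.78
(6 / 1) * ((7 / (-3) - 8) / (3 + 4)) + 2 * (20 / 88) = -647 / 77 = -8.40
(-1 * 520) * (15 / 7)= -7800 / 7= -1114.29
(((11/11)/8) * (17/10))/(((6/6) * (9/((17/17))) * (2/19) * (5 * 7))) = 323/50400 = 0.01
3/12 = 1/4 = 0.25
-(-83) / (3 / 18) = 498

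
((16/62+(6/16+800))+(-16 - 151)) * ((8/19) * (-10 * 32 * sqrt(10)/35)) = -7713.58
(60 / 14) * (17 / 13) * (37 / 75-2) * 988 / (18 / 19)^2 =-9295.34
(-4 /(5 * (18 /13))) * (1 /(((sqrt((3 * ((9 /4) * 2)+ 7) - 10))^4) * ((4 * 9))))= -26 /178605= -0.00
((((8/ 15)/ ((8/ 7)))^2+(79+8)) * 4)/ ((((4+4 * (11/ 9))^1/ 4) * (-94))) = -9812/ 5875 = -1.67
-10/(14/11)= -55/7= -7.86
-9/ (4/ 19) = -171/ 4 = -42.75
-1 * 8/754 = -4/377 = -0.01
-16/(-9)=16/9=1.78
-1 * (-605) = 605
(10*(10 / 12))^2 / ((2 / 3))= 104.17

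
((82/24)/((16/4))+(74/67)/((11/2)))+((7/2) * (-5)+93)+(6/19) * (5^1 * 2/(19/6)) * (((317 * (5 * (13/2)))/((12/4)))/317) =1115629849/12770736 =87.36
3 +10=13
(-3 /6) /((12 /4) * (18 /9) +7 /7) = -1 /14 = -0.07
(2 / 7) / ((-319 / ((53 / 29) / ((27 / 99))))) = -106 / 17661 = -0.01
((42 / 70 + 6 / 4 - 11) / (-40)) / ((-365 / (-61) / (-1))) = -5429 / 146000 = -0.04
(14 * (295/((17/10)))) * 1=41300/17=2429.41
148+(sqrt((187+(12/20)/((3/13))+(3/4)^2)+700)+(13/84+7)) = sqrt(356065)/20+13033/84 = 184.99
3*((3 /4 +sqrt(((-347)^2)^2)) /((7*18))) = 481639 /168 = 2866.90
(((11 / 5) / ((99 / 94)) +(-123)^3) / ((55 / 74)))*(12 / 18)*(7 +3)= -24786720616 / 1485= -16691394.35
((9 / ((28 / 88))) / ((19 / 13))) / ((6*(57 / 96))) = 13728 / 2527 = 5.43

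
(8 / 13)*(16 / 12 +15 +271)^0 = 8 / 13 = 0.62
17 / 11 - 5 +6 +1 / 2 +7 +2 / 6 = 685 / 66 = 10.38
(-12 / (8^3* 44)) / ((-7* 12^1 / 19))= 19 / 157696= 0.00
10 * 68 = 680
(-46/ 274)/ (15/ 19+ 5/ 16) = -6992/ 45895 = -0.15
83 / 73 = 1.14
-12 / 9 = -4 / 3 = -1.33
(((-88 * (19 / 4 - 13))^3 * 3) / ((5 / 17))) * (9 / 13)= 175639643784 / 65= 2702148365.91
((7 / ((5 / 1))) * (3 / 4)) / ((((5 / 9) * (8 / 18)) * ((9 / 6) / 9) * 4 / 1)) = 5103 / 800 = 6.38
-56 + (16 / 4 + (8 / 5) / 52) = -3378 / 65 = -51.97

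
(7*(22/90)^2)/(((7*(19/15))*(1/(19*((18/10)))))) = 121/75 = 1.61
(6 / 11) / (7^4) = 6 / 26411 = 0.00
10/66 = 5/33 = 0.15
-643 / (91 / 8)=-5144 / 91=-56.53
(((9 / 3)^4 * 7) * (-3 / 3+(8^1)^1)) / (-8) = -3969 / 8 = -496.12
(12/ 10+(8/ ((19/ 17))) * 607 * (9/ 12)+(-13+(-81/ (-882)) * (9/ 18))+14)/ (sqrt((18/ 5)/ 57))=12975.40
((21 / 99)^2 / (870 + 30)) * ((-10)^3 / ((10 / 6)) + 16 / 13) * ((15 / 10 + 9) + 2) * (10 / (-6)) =238385 / 382239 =0.62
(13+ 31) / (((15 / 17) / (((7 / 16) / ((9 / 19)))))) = 24871 / 540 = 46.06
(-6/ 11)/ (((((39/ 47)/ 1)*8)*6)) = -47/ 3432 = -0.01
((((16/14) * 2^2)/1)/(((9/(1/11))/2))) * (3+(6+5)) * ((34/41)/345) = 4352/1400355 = 0.00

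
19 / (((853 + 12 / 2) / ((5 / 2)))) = 95 / 1718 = 0.06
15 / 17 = 0.88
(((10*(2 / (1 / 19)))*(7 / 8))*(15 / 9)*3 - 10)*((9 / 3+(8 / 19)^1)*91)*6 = 58647225 / 19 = 3086696.05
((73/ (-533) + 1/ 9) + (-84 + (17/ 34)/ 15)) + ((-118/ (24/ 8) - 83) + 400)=9290549/ 47970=193.67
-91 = -91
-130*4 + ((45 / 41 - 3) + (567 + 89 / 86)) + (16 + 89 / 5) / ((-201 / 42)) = 46149589 / 1181210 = 39.07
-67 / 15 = -4.47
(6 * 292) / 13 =1752 / 13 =134.77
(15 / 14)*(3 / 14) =45 / 196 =0.23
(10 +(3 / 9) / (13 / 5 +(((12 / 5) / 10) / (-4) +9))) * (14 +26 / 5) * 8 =888832 / 577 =1540.44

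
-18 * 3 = -54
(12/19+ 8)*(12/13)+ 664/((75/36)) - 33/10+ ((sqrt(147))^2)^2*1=270864987/12350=21932.39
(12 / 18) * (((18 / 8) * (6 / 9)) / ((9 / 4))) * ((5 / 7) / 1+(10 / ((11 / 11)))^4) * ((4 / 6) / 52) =3590 / 63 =56.98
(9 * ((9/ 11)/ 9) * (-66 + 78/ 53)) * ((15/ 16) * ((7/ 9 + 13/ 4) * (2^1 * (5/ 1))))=-9298125/ 4664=-1993.59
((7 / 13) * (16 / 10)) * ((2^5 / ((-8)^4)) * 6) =21 / 520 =0.04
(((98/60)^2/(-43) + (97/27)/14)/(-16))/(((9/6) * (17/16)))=-158129/20723850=-0.01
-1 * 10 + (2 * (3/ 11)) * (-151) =-1016/ 11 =-92.36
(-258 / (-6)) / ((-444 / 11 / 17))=-8041 / 444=-18.11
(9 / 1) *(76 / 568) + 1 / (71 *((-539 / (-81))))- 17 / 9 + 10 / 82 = -15832637 / 28242522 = -0.56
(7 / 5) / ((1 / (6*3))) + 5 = 151 / 5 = 30.20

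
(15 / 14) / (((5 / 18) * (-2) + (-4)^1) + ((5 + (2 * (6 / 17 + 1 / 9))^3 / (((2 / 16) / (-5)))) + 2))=-53723655 / 1480871756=-0.04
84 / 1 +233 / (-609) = 50923 / 609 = 83.62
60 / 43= 1.40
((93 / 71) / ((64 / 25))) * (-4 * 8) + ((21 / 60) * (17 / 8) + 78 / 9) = -237293 / 34080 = -6.96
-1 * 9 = -9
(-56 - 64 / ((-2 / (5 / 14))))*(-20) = 6240 / 7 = 891.43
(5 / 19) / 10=1 / 38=0.03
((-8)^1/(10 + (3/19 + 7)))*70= -5320/163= -32.64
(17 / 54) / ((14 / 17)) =289 / 756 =0.38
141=141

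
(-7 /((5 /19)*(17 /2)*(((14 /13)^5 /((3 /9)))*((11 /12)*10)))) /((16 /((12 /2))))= -21163701 /718379200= -0.03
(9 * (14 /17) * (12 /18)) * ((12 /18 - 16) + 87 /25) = -24892 /425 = -58.57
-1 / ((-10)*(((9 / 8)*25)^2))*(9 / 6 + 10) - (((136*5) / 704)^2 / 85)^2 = 20239961123 / 15179788800000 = 0.00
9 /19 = 0.47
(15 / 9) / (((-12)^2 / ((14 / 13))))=35 / 2808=0.01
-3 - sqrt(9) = -6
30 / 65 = 6 / 13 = 0.46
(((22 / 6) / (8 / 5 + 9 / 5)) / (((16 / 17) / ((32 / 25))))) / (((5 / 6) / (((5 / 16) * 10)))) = 11 / 2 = 5.50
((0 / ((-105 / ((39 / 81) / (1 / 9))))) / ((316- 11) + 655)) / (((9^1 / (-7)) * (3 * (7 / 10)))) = 0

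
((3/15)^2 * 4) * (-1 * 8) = -32/25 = -1.28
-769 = -769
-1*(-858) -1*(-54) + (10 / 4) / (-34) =62011 / 68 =911.93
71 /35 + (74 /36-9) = -3097 /630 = -4.92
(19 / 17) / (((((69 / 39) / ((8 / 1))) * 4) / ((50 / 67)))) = 24700 / 26197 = 0.94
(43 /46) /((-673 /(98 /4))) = -2107 /61916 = -0.03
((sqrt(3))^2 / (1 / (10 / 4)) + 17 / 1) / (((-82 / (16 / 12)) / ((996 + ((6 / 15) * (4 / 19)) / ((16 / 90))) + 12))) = -312963 / 779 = -401.75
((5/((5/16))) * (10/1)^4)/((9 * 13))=160000/117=1367.52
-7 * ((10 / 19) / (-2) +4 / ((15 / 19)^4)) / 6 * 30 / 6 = -67558897 / 1154250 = -58.53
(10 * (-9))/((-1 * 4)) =45/2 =22.50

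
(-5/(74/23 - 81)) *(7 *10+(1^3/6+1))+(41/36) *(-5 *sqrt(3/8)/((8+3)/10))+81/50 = 831176/134175 - 1025 *sqrt(6)/792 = 3.02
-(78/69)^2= -1.28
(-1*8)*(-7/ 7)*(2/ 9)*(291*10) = 15520/ 3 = 5173.33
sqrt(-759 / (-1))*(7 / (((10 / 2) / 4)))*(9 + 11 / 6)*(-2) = -364*sqrt(759) / 3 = -3342.73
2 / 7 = 0.29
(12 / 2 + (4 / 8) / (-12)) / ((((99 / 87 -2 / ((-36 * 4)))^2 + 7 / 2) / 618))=762.89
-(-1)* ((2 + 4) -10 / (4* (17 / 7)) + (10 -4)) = 373 / 34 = 10.97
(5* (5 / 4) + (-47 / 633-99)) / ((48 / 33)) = -2585341 / 40512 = -63.82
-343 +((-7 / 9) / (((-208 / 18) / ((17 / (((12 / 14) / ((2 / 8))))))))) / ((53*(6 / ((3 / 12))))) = -1088993983 / 3174912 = -343.00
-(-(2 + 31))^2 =-1089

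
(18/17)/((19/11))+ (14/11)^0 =521/323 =1.61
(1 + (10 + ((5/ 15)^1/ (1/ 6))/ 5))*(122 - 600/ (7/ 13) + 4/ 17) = -6729078/ 595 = -11309.37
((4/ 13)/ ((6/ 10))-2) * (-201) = 3886/ 13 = 298.92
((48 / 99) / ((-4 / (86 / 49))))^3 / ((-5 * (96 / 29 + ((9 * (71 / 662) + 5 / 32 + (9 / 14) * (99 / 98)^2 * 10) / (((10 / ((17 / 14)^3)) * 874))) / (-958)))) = 8208131435402479271936 / 14110488790637857989059403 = 0.00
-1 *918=-918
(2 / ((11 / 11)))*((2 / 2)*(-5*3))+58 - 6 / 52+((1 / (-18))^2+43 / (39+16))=6641581 / 231660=28.67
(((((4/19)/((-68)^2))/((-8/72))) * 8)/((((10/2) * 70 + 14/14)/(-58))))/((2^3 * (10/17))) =29/251940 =0.00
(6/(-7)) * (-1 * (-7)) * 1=-6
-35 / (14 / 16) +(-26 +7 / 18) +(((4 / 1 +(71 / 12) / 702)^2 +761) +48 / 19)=962671262275 / 1348311744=713.98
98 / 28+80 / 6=101 / 6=16.83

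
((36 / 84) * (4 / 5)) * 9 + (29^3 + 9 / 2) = 1707761 / 70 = 24396.59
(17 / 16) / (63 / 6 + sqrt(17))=357 / 2984-17 * sqrt(17) / 1492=0.07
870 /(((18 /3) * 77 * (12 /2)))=145 /462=0.31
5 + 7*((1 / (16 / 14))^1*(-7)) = -303 / 8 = -37.88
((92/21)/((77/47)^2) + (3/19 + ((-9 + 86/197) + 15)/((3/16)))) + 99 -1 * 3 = 132.12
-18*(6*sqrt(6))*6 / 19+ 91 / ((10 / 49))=4459 / 10 - 648*sqrt(6) / 19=362.36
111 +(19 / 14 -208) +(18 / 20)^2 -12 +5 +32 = -48883 / 700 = -69.83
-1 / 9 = -0.11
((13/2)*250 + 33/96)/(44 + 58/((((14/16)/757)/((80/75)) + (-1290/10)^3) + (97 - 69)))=1202048551928629/32540872542848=36.94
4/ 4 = 1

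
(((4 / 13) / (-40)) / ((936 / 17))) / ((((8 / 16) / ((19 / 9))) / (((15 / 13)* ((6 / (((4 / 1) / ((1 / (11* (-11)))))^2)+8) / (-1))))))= 23281517 / 4275640512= 0.01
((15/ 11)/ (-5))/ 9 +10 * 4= 1319/ 33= 39.97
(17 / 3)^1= 5.67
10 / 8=5 / 4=1.25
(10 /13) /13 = 10 /169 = 0.06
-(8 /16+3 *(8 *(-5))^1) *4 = 478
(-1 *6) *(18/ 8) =-13.50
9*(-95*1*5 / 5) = -855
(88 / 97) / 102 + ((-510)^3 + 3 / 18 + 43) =-437482855607 / 3298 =-132650956.82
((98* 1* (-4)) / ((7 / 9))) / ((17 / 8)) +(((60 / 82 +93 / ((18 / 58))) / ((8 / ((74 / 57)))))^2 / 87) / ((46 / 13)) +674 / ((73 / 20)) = -174984788782345195 / 3905968914757152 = -44.80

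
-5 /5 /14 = -1 /14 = -0.07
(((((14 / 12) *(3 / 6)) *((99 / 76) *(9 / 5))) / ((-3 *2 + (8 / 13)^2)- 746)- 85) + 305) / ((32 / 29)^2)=35722714843409 / 197710315520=180.68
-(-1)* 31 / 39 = 31 / 39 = 0.79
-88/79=-1.11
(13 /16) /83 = 0.01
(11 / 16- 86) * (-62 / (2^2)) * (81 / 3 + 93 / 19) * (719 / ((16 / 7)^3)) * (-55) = -173909246586075 / 1245184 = -139665500.51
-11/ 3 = -3.67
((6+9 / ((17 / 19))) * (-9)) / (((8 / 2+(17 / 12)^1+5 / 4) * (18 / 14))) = -5733 / 340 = -16.86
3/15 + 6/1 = 31/5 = 6.20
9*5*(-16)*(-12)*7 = 60480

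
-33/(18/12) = -22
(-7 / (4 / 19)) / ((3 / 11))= -1463 / 12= -121.92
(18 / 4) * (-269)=-2421 / 2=-1210.50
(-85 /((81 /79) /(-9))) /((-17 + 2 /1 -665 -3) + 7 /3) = -6715 /6126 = -1.10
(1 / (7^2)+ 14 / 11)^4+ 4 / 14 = 260125370607 / 84402451441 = 3.08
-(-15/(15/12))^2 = -144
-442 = -442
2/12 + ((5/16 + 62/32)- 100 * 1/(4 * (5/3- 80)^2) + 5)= 196493/26508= 7.41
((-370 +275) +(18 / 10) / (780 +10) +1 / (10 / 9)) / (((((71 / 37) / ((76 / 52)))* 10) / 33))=-4311371757 / 18229250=-236.51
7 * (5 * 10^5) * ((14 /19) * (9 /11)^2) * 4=15876000000 /2299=6905611.14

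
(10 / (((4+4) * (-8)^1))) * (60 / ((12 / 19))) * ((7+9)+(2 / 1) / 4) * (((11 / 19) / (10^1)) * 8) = -1815 / 16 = -113.44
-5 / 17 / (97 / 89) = -0.27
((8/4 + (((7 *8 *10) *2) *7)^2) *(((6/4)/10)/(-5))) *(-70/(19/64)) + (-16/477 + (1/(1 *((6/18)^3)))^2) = 19702462960603/45315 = 434788987.32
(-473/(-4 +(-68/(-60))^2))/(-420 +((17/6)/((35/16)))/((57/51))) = -212317875/510544268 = -0.42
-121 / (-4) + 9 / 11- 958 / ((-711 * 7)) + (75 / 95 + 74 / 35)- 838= -16722882731 / 20803860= -803.84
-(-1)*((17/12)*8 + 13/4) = 175/12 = 14.58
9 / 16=0.56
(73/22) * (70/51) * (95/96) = 242725/53856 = 4.51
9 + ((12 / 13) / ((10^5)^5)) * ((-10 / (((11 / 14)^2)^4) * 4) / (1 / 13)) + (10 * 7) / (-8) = 13083427795410156249982705597 / 52333711181640625000000000000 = 0.25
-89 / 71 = -1.25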